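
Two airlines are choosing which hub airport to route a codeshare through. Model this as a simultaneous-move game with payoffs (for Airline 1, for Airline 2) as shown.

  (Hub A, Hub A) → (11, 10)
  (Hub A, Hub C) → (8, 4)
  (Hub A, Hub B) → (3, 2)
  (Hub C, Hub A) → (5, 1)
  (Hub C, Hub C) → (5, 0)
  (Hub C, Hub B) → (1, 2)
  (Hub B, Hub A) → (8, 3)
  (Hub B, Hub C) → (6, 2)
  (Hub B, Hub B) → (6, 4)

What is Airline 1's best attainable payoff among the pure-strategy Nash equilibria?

11

Both Hub A is a pure NE (Airline 1: 11 ≥ 8; Airline 2: 10 ≥ 4). Airline 1 gets 11.
Both Hub B is a pure NE (Airline 1: 6 ≥ 3; Airline 2: 4 ≥ 3). Airline 1 gets 6.
Every other cell has a profitable deviation for at least one player. Highest of {11, 6} is 11.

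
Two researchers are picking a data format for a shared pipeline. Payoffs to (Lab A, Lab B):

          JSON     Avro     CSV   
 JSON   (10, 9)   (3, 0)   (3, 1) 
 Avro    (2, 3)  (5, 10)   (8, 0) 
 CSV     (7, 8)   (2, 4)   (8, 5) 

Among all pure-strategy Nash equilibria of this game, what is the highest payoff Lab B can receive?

Both JSON is a pure NE (Lab A: 10 ≥ 7; Lab B: 9 ≥ 1). Lab B gets 9.
Both Avro is a pure NE (Lab A: 5 ≥ 3; Lab B: 10 ≥ 3). Lab B gets 10.
Every other cell has a profitable deviation for at least one player. Highest of {9, 10} is 10.

10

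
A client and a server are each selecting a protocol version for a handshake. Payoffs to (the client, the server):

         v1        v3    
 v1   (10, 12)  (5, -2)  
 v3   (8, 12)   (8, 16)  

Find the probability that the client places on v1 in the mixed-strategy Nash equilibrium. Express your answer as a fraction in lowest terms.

The client's mix p on v1 must make the server indifferent between v1 and v3.
The server's payoff from v1: 12p + 12(1−p). From v3: (-2)p + 16(1−p).
Set equal: 14p = 4(1−p) → p = 4/18 = 2/9.

2/9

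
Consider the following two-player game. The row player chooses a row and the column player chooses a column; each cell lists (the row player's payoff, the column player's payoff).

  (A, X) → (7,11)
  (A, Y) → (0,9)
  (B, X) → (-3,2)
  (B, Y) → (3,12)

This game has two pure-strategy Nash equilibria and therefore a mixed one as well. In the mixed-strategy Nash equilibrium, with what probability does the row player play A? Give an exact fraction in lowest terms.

The row player's mix p on A must make the column player indifferent between X and Y.
The column player's payoff from X: 11p + 2(1−p). From Y: 9p + 12(1−p).
Set equal: 2p = 10(1−p) → p = 10/12 = 5/6.

5/6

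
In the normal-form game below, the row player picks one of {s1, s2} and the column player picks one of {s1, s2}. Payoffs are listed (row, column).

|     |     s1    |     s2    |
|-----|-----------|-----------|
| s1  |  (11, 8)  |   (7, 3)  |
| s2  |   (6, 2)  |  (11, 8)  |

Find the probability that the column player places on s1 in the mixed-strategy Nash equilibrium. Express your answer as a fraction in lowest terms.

The column player's mix q on s1 must make the row player indifferent between s1 and s2.
The row player's payoff from s1: 11q + 7(1−q). From s2: 6q + 11(1−q).
Set equal: 5q = 4(1−q) → q = 4/9.

4/9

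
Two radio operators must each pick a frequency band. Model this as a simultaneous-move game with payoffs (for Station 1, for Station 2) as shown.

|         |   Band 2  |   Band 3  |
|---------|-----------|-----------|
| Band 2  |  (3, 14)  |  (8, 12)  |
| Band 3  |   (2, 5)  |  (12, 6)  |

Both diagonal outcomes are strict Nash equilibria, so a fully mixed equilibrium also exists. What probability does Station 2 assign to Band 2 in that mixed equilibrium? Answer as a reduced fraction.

4/5

Station 2's mix q on Band 2 must make Station 1 indifferent between Band 2 and Band 3.
Station 1's payoff from Band 2: 3q + 8(1−q). From Band 3: 2q + 12(1−q).
Set equal: 1q = 4(1−q) → q = 4/5.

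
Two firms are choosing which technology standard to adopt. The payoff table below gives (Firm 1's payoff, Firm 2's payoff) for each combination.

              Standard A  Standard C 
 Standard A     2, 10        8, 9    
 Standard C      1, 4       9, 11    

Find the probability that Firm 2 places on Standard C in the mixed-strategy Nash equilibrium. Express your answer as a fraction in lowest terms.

Firm 2's mix q on Standard A must make Firm 1 indifferent between Standard A and Standard C.
Firm 1's payoff from Standard A: 2q + 8(1−q). From Standard C: 1q + 9(1−q).
Set equal: 1q = 1(1−q) → q = 1/2.
Probability on Standard C is 1 − 1/2 = 1/2.

1/2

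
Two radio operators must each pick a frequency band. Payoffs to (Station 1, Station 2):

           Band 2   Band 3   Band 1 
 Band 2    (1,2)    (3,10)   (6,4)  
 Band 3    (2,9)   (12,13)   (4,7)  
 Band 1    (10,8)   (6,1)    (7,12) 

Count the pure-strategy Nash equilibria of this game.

2

Both Band 3: Station 1 gets 12 (best alternative 6); Station 2 gets 13 (best alternative 9). Neither deviates — NE.
Both Band 1: Station 1 gets 7 (best alternative 6); Station 2 gets 12 (best alternative 8). Neither deviates — NE.
Both Band 2 is not a NE: Station 1 would switch to Band 1 (10 > 1).
No other cell survives both best-response checks, so there are 2 pure NE.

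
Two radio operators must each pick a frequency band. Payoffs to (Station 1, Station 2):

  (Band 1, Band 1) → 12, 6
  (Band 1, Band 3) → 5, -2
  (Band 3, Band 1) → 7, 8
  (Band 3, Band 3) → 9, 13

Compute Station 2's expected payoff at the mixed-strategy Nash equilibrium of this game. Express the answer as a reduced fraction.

Station 1 mixes with probability p on Band 1, chosen so Station 2 is indifferent: 6p + 8(1−p) = (-2)p + 13(1−p) gives p = 5/13.
Station 2's expected payoff is 6·5/13 + 8·8/13 = 94/13.

94/13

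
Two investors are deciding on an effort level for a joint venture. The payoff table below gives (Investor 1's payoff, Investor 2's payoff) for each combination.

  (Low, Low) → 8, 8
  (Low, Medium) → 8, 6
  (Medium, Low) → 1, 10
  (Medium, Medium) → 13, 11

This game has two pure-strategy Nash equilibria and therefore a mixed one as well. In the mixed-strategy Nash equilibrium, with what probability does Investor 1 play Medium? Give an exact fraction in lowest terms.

Investor 1's mix p on Low must make Investor 2 indifferent between Low and Medium.
Investor 2's payoff from Low: 8p + 10(1−p). From Medium: 6p + 11(1−p).
Set equal: 2p = 1(1−p) → p = 1/3.
Probability on Medium is 1 − 1/3 = 2/3.

2/3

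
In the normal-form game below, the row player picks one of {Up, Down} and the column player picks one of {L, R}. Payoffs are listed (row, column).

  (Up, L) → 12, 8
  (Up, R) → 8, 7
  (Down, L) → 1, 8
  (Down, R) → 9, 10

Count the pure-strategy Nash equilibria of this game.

2

(Up, L): the row player gets 12 (best alternative 1); the column player gets 8 (best alternative 7). Neither deviates — NE.
(Down, R): the row player gets 9 (best alternative 8); the column player gets 10 (best alternative 8). Neither deviates — NE.
(Up, R) is not a NE: the row player would switch to Down (9 > 8).
No other cell survives both best-response checks, so there are 2 pure NE.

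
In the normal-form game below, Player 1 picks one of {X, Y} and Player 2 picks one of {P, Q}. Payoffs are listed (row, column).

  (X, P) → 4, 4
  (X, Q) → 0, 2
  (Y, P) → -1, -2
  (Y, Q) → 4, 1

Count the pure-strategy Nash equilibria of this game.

2

(X, P): Player 1 gets 4 (best alternative -1); Player 2 gets 4 (best alternative 2). Neither deviates — NE.
(Y, Q): Player 1 gets 4 (best alternative 0); Player 2 gets 1 (best alternative -2). Neither deviates — NE.
(X, Q) is not a NE: Player 1 would switch to Y (4 > 0).
No other cell survives both best-response checks, so there are 2 pure NE.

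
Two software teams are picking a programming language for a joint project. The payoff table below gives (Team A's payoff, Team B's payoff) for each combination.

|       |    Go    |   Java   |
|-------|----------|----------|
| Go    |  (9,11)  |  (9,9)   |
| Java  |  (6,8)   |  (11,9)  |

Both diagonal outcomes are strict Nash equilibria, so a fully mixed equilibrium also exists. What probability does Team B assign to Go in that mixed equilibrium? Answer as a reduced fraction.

2/5

Team B's mix q on Go must make Team A indifferent between Go and Java.
Team A's payoff from Go: 9q + 9(1−q). From Java: 6q + 11(1−q).
Set equal: 3q = 2(1−q) → q = 2/5.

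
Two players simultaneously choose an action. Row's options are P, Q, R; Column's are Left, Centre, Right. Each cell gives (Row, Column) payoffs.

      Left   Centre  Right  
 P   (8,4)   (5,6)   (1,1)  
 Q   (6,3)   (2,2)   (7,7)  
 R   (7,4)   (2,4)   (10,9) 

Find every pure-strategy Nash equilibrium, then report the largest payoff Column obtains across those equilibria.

(P, Centre) is a pure NE (Row: 5 ≥ 2; Column: 6 ≥ 4). Column gets 6.
(R, Right) is a pure NE (Row: 10 ≥ 7; Column: 9 ≥ 4). Column gets 9.
Every other cell has a profitable deviation for at least one player. Highest of {6, 9} is 9.

9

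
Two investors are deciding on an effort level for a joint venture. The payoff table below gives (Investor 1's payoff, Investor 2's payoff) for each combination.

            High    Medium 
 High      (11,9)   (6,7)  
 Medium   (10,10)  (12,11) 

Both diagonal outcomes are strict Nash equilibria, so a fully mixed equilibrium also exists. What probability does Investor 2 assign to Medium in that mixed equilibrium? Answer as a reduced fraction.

Investor 2's mix q on High must make Investor 1 indifferent between High and Medium.
Investor 1's payoff from High: 11q + 6(1−q). From Medium: 10q + 12(1−q).
Set equal: 1q = 6(1−q) → q = 6/7.
Probability on Medium is 1 − 6/7 = 1/7.

1/7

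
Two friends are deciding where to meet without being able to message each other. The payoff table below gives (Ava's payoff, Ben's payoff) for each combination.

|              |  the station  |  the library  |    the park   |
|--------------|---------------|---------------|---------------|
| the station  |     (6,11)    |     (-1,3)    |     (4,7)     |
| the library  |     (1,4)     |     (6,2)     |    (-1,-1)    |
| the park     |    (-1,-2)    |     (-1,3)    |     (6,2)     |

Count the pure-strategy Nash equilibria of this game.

Both the station: Ava gets 6 (best alternative 1); Ben gets 11 (best alternative 7). Neither deviates — NE.
Both the library is not a NE: Ben would switch to the station (4 > 2).
No other cell survives both best-response checks, so there is 1 pure NE.

1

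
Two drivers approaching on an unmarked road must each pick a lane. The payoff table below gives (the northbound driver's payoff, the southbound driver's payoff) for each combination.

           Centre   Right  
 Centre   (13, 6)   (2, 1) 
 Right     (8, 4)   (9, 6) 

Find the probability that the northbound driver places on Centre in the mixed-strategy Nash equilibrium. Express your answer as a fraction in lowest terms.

2/7

The northbound driver's mix p on Centre must make the southbound driver indifferent between Centre and Right.
The southbound driver's payoff from Centre: 6p + 4(1−p). From Right: 1p + 6(1−p).
Set equal: 5p = 2(1−p) → p = 2/7.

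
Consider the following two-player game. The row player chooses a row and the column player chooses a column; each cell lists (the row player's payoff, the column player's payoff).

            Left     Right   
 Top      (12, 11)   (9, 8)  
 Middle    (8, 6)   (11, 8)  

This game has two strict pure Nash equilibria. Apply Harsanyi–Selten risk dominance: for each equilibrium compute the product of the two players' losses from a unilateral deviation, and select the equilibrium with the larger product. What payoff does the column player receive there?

11

At (Top, Left): the row player loses 12 − 8 = 4 by deviating; the column player loses 11 − 8 = 3. Product = 4·3 = 12.
At (Middle, Right): the row player loses 11 − 9 = 2 by deviating; the column player loses 8 − 6 = 2. Product = 2·2 = 4.
12 > 4, so (Top, Left) is risk-dominant. The column player's payoff there is 11.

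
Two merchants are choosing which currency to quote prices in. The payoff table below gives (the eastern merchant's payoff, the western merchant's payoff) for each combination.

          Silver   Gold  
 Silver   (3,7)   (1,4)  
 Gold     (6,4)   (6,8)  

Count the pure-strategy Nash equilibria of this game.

Both Gold: the eastern merchant gets 6 (best alternative 1); the western merchant gets 8 (best alternative 4). Neither deviates — NE.
Both Silver is not a NE: the eastern merchant would switch to Gold (6 > 3).
No other cell survives both best-response checks, so there is 1 pure NE.

1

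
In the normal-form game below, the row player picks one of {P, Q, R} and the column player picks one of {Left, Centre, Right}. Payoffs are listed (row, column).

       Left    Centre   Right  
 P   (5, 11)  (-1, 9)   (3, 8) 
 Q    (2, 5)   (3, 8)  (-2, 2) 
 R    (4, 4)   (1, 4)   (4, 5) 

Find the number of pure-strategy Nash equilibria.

3

(P, Left): the row player gets 5 (best alternative 4); the column player gets 11 (best alternative 9). Neither deviates — NE.
(Q, Centre): the row player gets 3 (best alternative 1); the column player gets 8 (best alternative 5). Neither deviates — NE.
(R, Right): the row player gets 4 (best alternative 3); the column player gets 5 (best alternative 4). Neither deviates — NE.
(P, Right) is not a NE: the row player would switch to R (4 > 3).
No other cell survives both best-response checks, so there are 3 pure NE.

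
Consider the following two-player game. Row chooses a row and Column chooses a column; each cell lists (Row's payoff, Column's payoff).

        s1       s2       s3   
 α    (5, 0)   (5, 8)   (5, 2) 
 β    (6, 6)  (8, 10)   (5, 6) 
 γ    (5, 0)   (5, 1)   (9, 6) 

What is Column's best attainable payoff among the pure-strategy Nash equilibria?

10

(β, s2) is a pure NE (Row: 8 ≥ 5; Column: 10 ≥ 6). Column gets 10.
(γ, s3) is a pure NE (Row: 9 ≥ 5; Column: 6 ≥ 1). Column gets 6.
Every other cell has a profitable deviation for at least one player. Highest of {10, 6} is 10.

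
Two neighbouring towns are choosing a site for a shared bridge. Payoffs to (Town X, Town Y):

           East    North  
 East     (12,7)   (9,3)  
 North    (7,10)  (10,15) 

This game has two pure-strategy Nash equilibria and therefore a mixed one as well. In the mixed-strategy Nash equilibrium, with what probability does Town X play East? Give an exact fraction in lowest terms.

5/9

Town X's mix p on East must make Town Y indifferent between East and North.
Town Y's payoff from East: 7p + 10(1−p). From North: 3p + 15(1−p).
Set equal: 4p = 5(1−p) → p = 5/9.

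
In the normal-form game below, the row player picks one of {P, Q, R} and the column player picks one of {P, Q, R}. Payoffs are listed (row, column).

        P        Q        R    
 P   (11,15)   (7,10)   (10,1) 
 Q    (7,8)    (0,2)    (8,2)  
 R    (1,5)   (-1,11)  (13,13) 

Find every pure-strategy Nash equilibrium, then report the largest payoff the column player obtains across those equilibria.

Both P is a pure NE (the row player: 11 ≥ 7; the column player: 15 ≥ 10). The column player gets 15.
Both R is a pure NE (the row player: 13 ≥ 10; the column player: 13 ≥ 11). The column player gets 13.
Every other cell has a profitable deviation for at least one player. Highest of {15, 13} is 15.

15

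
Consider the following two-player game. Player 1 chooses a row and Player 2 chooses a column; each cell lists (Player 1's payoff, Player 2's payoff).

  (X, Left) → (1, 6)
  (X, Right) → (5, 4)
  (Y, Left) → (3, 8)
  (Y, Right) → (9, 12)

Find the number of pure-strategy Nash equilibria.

(Y, Right): Player 1 gets 9 (best alternative 5); Player 2 gets 12 (best alternative 8). Neither deviates — NE.
(X, Left) is not a NE: Player 1 would switch to Y (3 > 1).
No other cell survives both best-response checks, so there is 1 pure NE.

1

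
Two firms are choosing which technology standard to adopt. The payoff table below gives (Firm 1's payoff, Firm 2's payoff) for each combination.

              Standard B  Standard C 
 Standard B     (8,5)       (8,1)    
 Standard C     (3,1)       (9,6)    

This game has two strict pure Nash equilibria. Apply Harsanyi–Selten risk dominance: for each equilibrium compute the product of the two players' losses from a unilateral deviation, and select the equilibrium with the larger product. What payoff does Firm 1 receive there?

At both Standard B: Firm 1 loses 8 − 3 = 5 by deviating; Firm 2 loses 5 − 1 = 4. Product = 5·4 = 20.
At both Standard C: Firm 1 loses 9 − 8 = 1 by deviating; Firm 2 loses 6 − 1 = 5. Product = 1·5 = 5.
20 > 5, so both Standard B is risk-dominant. Firm 1's payoff there is 8.

8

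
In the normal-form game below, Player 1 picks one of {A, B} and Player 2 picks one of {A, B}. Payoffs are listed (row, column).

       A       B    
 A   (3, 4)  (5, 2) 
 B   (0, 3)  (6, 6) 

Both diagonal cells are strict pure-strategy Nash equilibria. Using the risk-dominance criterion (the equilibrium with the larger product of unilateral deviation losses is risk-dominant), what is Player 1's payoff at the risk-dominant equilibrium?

3

At both A: Player 1 loses 3 − 0 = 3 by deviating; Player 2 loses 4 − 2 = 2. Product = 3·2 = 6.
At both B: Player 1 loses 6 − 5 = 1 by deviating; Player 2 loses 6 − 3 = 3. Product = 1·3 = 3.
6 > 3, so both A is risk-dominant. Player 1's payoff there is 3.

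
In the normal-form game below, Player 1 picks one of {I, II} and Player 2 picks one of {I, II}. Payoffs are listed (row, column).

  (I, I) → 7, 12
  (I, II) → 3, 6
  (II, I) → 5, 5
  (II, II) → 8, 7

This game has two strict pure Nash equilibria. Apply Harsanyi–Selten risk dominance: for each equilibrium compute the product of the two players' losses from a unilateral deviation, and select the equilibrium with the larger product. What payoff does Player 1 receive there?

At both I: Player 1 loses 7 − 5 = 2 by deviating; Player 2 loses 12 − 6 = 6. Product = 2·6 = 12.
At both II: Player 1 loses 8 − 3 = 5 by deviating; Player 2 loses 7 − 5 = 2. Product = 5·2 = 10.
12 > 10, so both I is risk-dominant. Player 1's payoff there is 7.

7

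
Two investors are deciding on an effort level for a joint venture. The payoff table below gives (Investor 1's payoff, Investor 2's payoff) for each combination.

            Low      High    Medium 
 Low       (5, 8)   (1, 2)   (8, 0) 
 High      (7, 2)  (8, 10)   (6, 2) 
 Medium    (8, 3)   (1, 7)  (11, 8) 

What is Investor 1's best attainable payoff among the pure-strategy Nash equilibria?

Both High is a pure NE (Investor 1: 8 ≥ 1; Investor 2: 10 ≥ 2). Investor 1 gets 8.
Both Medium is a pure NE (Investor 1: 11 ≥ 8; Investor 2: 8 ≥ 7). Investor 1 gets 11.
Every other cell has a profitable deviation for at least one player. Highest of {8, 11} is 11.

11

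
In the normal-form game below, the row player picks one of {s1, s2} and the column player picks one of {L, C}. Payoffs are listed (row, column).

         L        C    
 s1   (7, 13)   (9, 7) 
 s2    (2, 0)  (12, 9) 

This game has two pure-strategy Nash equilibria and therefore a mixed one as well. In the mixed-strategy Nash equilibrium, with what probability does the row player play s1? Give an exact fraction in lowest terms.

The row player's mix p on s1 must make the column player indifferent between L and C.
The column player's payoff from L: 13p + 0(1−p). From C: 7p + 9(1−p).
Set equal: 6p = 9(1−p) → p = 9/15 = 3/5.

3/5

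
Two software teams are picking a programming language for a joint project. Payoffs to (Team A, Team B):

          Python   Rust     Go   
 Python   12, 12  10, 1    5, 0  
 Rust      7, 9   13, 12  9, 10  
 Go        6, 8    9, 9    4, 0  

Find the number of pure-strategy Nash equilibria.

2

Both Python: Team A gets 12 (best alternative 7); Team B gets 12 (best alternative 1). Neither deviates — NE.
Both Rust: Team A gets 13 (best alternative 10); Team B gets 12 (best alternative 10). Neither deviates — NE.
Both Go is not a NE: Team A would switch to Rust (9 > 4).
No other cell survives both best-response checks, so there are 2 pure NE.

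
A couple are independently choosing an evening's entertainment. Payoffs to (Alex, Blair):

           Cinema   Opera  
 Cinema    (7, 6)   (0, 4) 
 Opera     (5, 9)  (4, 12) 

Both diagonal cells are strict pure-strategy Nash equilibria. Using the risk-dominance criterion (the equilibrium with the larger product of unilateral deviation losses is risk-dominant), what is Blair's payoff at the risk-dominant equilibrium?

At both Cinema: Alex loses 7 − 5 = 2 by deviating; Blair loses 6 − 4 = 2. Product = 2·2 = 4.
At both Opera: Alex loses 4 − 0 = 4 by deviating; Blair loses 12 − 9 = 3. Product = 4·3 = 12.
12 > 4, so both Opera is risk-dominant. Blair's payoff there is 12.

12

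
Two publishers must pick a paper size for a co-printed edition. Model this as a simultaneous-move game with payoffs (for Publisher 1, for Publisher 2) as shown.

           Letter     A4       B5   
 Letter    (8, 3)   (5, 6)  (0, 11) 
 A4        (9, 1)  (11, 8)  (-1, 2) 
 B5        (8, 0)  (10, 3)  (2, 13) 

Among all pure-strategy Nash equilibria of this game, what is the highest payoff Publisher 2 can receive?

13

Both A4 is a pure NE (Publisher 1: 11 ≥ 10; Publisher 2: 8 ≥ 2). Publisher 2 gets 8.
Both B5 is a pure NE (Publisher 1: 2 ≥ 0; Publisher 2: 13 ≥ 3). Publisher 2 gets 13.
Every other cell has a profitable deviation for at least one player. Highest of {8, 13} is 13.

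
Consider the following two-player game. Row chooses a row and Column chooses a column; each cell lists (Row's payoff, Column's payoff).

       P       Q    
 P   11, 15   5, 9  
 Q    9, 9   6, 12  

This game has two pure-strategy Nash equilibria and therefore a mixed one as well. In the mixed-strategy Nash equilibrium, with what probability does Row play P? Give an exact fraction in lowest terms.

1/3

Row's mix p on P must make Column indifferent between P and Q.
Column's payoff from P: 15p + 9(1−p). From Q: 9p + 12(1−p).
Set equal: 6p = 3(1−p) → p = 3/9 = 1/3.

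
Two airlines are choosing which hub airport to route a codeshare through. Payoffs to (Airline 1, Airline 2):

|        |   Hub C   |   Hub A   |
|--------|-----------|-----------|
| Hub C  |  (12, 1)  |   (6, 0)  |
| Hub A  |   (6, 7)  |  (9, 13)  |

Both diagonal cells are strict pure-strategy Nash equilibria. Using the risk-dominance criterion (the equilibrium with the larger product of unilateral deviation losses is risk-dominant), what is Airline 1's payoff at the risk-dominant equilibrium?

At both Hub C: Airline 1 loses 12 − 6 = 6 by deviating; Airline 2 loses 1 − 0 = 1. Product = 6·1 = 6.
At both Hub A: Airline 1 loses 9 − 6 = 3 by deviating; Airline 2 loses 13 − 7 = 6. Product = 3·6 = 18.
18 > 6, so both Hub A is risk-dominant. Airline 1's payoff there is 9.

9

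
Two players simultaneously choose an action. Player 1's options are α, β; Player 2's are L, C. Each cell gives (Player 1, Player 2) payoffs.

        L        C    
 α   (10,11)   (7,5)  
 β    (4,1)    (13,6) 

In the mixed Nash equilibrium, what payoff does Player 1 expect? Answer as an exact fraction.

Player 2 mixes with probability q on L, chosen so Player 1 is indifferent: 10q + 7(1−q) = 4q + 13(1−q) gives q = 1/2.
Player 1's expected payoff (from either row, since indifferent) is 10·1/2 + 7·1/2 = 17/2.

17/2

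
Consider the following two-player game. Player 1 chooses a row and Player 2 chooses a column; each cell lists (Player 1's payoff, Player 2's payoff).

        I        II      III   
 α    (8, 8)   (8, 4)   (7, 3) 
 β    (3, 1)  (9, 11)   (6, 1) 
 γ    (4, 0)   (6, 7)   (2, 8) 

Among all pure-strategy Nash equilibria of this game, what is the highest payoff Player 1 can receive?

(α, I) is a pure NE (Player 1: 8 ≥ 4; Player 2: 8 ≥ 4). Player 1 gets 8.
(β, II) is a pure NE (Player 1: 9 ≥ 8; Player 2: 11 ≥ 1). Player 1 gets 9.
Every other cell has a profitable deviation for at least one player. Highest of {8, 9} is 9.

9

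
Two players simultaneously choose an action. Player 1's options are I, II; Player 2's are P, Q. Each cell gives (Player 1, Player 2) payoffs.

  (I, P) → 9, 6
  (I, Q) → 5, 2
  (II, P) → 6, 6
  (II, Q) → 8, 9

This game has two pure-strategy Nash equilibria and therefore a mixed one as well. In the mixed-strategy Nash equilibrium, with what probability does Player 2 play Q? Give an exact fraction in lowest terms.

1/2

Player 2's mix q on P must make Player 1 indifferent between I and II.
Player 1's payoff from I: 9q + 5(1−q). From II: 6q + 8(1−q).
Set equal: 3q = 3(1−q) → q = 3/6 = 1/2.
Probability on Q is 1 − 1/2 = 1/2.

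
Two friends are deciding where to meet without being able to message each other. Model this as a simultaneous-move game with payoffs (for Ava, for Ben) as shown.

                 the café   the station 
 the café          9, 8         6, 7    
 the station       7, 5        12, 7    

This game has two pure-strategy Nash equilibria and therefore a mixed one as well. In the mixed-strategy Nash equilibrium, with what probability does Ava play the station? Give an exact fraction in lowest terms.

1/3

Ava's mix p on the café must make Ben indifferent between the café and the station.
Ben's payoff from the café: 8p + 5(1−p). From the station: 7p + 7(1−p).
Set equal: 1p = 2(1−p) → p = 2/3.
Probability on the station is 1 − 2/3 = 1/3.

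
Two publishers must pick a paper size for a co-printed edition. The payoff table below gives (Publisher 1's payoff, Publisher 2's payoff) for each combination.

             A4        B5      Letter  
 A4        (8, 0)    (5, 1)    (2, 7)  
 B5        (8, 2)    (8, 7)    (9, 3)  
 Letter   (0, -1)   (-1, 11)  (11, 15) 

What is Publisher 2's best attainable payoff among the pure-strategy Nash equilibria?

Both B5 is a pure NE (Publisher 1: 8 ≥ 5; Publisher 2: 7 ≥ 3). Publisher 2 gets 7.
Both Letter is a pure NE (Publisher 1: 11 ≥ 9; Publisher 2: 15 ≥ 11). Publisher 2 gets 15.
Every other cell has a profitable deviation for at least one player. Highest of {7, 15} is 15.

15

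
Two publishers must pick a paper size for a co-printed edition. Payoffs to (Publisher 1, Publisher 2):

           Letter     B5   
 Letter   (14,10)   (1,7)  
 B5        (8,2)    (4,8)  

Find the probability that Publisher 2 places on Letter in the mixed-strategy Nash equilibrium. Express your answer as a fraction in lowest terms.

Publisher 2's mix q on Letter must make Publisher 1 indifferent between Letter and B5.
Publisher 1's payoff from Letter: 14q + 1(1−q). From B5: 8q + 4(1−q).
Set equal: 6q = 3(1−q) → q = 3/9 = 1/3.

1/3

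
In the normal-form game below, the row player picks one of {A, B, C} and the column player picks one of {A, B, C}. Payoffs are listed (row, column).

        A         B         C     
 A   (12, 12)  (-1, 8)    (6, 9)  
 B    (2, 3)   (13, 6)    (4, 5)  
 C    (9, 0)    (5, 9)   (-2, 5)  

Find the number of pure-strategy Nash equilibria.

Both A: the row player gets 12 (best alternative 9); the column player gets 12 (best alternative 9). Neither deviates — NE.
Both B: the row player gets 13 (best alternative 5); the column player gets 6 (best alternative 5). Neither deviates — NE.
Both C is not a NE: the row player would switch to A (6 > -2).
No other cell survives both best-response checks, so there are 2 pure NE.

2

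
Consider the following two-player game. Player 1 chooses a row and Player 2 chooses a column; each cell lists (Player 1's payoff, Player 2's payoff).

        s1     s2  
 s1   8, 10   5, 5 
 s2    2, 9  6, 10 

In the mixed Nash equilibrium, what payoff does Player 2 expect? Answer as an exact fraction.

Player 1 mixes with probability p on s1, chosen so Player 2 is indifferent: 10p + 9(1−p) = 5p + 10(1−p) gives p = 1/6.
Player 2's expected payoff is 10·1/6 + 9·5/6 = 55/6.

55/6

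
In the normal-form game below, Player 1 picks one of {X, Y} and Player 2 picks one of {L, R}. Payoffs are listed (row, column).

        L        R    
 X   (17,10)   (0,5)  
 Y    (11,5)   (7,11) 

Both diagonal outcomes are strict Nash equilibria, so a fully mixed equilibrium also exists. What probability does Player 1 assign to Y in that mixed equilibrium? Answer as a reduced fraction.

5/11

Player 1's mix p on X must make Player 2 indifferent between L and R.
Player 2's payoff from L: 10p + 5(1−p). From R: 5p + 11(1−p).
Set equal: 5p = 6(1−p) → p = 6/11.
Probability on Y is 1 − 6/11 = 5/11.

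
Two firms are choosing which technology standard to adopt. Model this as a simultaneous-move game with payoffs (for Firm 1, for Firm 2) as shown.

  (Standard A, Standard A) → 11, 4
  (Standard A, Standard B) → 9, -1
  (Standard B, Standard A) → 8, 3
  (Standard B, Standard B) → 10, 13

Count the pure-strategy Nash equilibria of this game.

Both Standard A: Firm 1 gets 11 (best alternative 8); Firm 2 gets 4 (best alternative -1). Neither deviates — NE.
Both Standard B: Firm 1 gets 10 (best alternative 9); Firm 2 gets 13 (best alternative 3). Neither deviates — NE.
(Standard B, Standard A) is not a NE: Firm 1 would switch to Standard A (11 > 8).
No other cell survives both best-response checks, so there are 2 pure NE.

2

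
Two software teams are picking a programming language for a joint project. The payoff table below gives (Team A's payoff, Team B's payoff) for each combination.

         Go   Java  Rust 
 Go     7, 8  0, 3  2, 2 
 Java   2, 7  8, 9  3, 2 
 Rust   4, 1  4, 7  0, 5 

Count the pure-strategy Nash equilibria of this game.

2

Both Go: Team A gets 7 (best alternative 4); Team B gets 8 (best alternative 3). Neither deviates — NE.
Both Java: Team A gets 8 (best alternative 4); Team B gets 9 (best alternative 7). Neither deviates — NE.
Both Rust is not a NE: Team A would switch to Java (3 > 0).
No other cell survives both best-response checks, so there are 2 pure NE.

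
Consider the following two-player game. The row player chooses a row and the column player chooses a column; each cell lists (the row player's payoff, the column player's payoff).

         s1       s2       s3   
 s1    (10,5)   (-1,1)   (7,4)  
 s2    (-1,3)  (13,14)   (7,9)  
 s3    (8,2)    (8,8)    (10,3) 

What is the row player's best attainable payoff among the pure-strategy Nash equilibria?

Both s1 is a pure NE (the row player: 10 ≥ 8; the column player: 5 ≥ 4). The row player gets 10.
Both s2 is a pure NE (the row player: 13 ≥ 8; the column player: 14 ≥ 9). The row player gets 13.
Every other cell has a profitable deviation for at least one player. Highest of {10, 13} is 13.

13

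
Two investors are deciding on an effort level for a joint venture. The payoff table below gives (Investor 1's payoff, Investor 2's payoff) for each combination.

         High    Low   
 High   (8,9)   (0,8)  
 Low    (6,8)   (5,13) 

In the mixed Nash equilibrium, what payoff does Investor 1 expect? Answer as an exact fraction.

40/7

Investor 2 mixes with probability q on High, chosen so Investor 1 is indifferent: 8q + 0(1−q) = 6q + 5(1−q) gives q = 5/7.
Investor 1's expected payoff (from either row, since indifferent) is 8·5/7 + 0·2/7 = 40/7.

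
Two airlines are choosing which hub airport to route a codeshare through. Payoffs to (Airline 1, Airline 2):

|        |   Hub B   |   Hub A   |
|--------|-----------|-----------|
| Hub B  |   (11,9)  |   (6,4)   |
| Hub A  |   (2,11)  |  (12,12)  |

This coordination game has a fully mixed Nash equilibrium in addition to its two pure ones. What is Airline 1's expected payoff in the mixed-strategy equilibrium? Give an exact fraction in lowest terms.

Airline 2 mixes with probability q on Hub B, chosen so Airline 1 is indifferent: 11q + 6(1−q) = 2q + 12(1−q) gives q = 2/5.
Airline 1's expected payoff (from either row, since indifferent) is 11·2/5 + 6·3/5 = 8.

8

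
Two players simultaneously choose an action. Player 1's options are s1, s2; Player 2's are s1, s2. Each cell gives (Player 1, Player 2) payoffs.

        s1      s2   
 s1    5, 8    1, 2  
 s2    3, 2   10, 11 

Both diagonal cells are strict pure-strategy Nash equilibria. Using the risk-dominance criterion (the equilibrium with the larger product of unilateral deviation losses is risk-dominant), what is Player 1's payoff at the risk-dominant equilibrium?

10

At both s1: Player 1 loses 5 − 3 = 2 by deviating; Player 2 loses 8 − 2 = 6. Product = 2·6 = 12.
At both s2: Player 1 loses 10 − 1 = 9 by deviating; Player 2 loses 11 − 2 = 9. Product = 9·9 = 81.
81 > 12, so both s2 is risk-dominant. Player 1's payoff there is 10.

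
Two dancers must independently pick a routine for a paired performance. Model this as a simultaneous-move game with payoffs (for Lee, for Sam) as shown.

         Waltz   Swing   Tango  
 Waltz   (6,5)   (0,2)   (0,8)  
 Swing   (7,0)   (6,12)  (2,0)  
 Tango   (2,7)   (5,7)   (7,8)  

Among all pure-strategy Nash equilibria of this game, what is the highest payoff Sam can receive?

12

Both Swing is a pure NE (Lee: 6 ≥ 5; Sam: 12 ≥ 0). Sam gets 12.
Both Tango is a pure NE (Lee: 7 ≥ 2; Sam: 8 ≥ 7). Sam gets 8.
Every other cell has a profitable deviation for at least one player. Highest of {12, 8} is 12.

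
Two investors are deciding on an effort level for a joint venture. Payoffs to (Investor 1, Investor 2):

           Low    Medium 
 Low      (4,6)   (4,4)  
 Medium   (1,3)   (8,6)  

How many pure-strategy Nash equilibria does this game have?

2

Both Low: Investor 1 gets 4 (best alternative 1); Investor 2 gets 6 (best alternative 4). Neither deviates — NE.
Both Medium: Investor 1 gets 8 (best alternative 4); Investor 2 gets 6 (best alternative 3). Neither deviates — NE.
(Medium, Low) is not a NE: Investor 1 would switch to Low (4 > 1).
No other cell survives both best-response checks, so there are 2 pure NE.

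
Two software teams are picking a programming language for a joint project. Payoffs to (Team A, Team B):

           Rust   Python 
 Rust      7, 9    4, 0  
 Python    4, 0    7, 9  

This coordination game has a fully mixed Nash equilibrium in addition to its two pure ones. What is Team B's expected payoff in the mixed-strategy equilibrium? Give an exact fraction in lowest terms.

9/2

Team A mixes with probability p on Rust, chosen so Team B is indifferent: 9p + 0(1−p) = 0p + 9(1−p) gives p = 1/2.
Team B's expected payoff is 9·1/2 + 0·1/2 = 9/2.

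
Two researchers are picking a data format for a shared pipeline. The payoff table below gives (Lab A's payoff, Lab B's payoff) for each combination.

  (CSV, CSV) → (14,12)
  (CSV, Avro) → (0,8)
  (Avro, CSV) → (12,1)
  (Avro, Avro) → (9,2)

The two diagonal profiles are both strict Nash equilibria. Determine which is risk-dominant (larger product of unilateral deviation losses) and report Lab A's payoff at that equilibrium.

At both CSV: Lab A loses 14 − 12 = 2 by deviating; Lab B loses 12 − 8 = 4. Product = 2·4 = 8.
At both Avro: Lab A loses 9 − 0 = 9 by deviating; Lab B loses 2 − 1 = 1. Product = 9·1 = 9.
9 > 8, so both Avro is risk-dominant. Lab A's payoff there is 9.

9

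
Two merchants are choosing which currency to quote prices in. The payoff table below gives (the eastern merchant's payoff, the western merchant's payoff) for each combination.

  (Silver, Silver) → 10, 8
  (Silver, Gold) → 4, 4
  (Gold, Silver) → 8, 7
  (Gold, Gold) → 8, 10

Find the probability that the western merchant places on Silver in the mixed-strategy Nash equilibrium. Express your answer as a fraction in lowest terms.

2/3

The western merchant's mix q on Silver must make the eastern merchant indifferent between Silver and Gold.
The eastern merchant's payoff from Silver: 10q + 4(1−q). From Gold: 8q + 8(1−q).
Set equal: 2q = 4(1−q) → q = 4/6 = 2/3.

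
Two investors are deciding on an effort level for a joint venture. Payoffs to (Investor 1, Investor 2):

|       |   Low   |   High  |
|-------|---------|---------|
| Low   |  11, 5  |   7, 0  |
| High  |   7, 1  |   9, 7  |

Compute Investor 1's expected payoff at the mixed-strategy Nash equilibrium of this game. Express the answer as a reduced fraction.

Investor 2 mixes with probability q on Low, chosen so Investor 1 is indifferent: 11q + 7(1−q) = 7q + 9(1−q) gives q = 1/3.
Investor 1's expected payoff (from either row, since indifferent) is 11·1/3 + 7·2/3 = 25/3.

25/3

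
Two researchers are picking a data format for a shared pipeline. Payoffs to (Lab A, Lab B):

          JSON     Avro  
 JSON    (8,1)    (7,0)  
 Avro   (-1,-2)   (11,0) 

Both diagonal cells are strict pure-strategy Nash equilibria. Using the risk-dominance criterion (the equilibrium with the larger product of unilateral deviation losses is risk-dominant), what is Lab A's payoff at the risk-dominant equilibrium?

8

At both JSON: Lab A loses 8 − (-1) = 9 by deviating; Lab B loses 1 − 0 = 1. Product = 9·1 = 9.
At both Avro: Lab A loses 11 − 7 = 4 by deviating; Lab B loses 0 − (-2) = 2. Product = 4·2 = 8.
9 > 8, so both JSON is risk-dominant. Lab A's payoff there is 8.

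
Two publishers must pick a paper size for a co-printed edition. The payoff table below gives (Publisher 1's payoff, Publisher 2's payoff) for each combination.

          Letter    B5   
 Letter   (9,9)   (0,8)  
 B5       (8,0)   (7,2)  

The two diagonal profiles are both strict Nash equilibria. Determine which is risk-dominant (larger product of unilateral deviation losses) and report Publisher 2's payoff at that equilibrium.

At both Letter: Publisher 1 loses 9 − 8 = 1 by deviating; Publisher 2 loses 9 − 8 = 1. Product = 1·1 = 1.
At both B5: Publisher 1 loses 7 − 0 = 7 by deviating; Publisher 2 loses 2 − 0 = 2. Product = 7·2 = 14.
14 > 1, so both B5 is risk-dominant. Publisher 2's payoff there is 2.

2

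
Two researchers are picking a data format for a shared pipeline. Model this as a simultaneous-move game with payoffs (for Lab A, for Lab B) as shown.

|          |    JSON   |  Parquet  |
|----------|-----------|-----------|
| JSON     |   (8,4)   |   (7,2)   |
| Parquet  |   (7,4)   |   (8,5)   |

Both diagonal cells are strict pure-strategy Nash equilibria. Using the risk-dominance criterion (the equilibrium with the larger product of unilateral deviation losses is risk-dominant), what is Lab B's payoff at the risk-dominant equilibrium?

At both JSON: Lab A loses 8 − 7 = 1 by deviating; Lab B loses 4 − 2 = 2. Product = 1·2 = 2.
At both Parquet: Lab A loses 8 − 7 = 1 by deviating; Lab B loses 5 − 4 = 1. Product = 1·1 = 1.
2 > 1, so both JSON is risk-dominant. Lab B's payoff there is 4.

4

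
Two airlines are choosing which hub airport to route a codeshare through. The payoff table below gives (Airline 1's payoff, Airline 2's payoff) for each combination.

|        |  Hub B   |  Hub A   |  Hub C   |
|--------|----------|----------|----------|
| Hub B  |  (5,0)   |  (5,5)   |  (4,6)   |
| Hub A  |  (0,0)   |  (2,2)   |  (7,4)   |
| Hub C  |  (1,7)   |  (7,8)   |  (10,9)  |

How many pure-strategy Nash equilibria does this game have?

Both Hub C: Airline 1 gets 10 (best alternative 7); Airline 2 gets 9 (best alternative 8). Neither deviates — NE.
Both Hub A is not a NE: Airline 1 would switch to Hub C (7 > 2).
No other cell survives both best-response checks, so there is 1 pure NE.

1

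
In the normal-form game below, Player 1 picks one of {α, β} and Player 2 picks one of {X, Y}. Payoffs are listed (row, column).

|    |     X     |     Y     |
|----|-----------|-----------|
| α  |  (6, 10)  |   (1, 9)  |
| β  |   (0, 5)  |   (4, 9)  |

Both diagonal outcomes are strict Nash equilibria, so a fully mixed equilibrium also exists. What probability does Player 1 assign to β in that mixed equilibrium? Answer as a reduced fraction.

Player 1's mix p on α must make Player 2 indifferent between X and Y.
Player 2's payoff from X: 10p + 5(1−p). From Y: 9p + 9(1−p).
Set equal: 1p = 4(1−p) → p = 4/5.
Probability on β is 1 − 4/5 = 1/5.

1/5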